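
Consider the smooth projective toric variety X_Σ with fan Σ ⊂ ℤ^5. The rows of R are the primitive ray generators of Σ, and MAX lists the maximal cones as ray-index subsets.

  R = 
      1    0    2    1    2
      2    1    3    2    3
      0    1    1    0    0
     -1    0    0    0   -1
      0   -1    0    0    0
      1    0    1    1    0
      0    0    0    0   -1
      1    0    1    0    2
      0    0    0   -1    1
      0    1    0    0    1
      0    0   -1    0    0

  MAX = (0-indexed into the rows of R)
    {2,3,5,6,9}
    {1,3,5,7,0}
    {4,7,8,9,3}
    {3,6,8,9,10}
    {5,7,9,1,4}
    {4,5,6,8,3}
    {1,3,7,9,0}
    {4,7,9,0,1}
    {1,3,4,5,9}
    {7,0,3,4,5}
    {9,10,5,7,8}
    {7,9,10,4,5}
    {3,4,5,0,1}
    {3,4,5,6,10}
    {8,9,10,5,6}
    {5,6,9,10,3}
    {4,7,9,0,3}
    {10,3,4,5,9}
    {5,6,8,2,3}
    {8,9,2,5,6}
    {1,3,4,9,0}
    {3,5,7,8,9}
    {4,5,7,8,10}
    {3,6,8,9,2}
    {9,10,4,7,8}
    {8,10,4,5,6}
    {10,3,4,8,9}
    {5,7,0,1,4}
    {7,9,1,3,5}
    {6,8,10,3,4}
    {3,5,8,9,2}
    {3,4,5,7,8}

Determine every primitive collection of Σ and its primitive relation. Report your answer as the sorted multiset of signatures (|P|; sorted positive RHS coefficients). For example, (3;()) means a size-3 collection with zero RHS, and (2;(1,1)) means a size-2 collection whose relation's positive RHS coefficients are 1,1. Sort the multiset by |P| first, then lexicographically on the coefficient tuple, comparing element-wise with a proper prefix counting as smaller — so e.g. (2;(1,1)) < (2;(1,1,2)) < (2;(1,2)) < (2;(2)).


20 minimal non-faces of Δ(Σ) (on 11 rays):

  P = {2,10}:  v_{2} + v_{10} = v_{6} + v_{9} — sig = (2;(1,1))
  P = {6,7}:  v_{6} + v_{7} = v_{5} + v_{8} — sig = (2;(1,1))
  P = {0,6}:  v_{0} + v_{6} = v_{3} + v_{5} + v_{7} — sig = (2;(1,1,1))
  P = {2,4}:  v_{2} + v_{4} = v_{3} + v_{5} + v_{8} — sig = (2;(1,1,1))
  P = {1,6}:  v_{1} + v_{6} = v_{3} + 2·v_{5} + v_{7} + v_{9} — sig = (2;(1,1,1,2))
  P = {1,8}:  v_{1} + v_{8} = v_{3} + v_{5} + 2·v_{7} + v_{9} — sig = (2;(1,1,1,2))
  P = {0,2}:  v_{0} + v_{2} = 2·v_{3} + 2·v_{5} + v_{7} + v_{8} + v_{9} — sig = (2;(1,1,1,2,2))
  P = {2,7}:  v_{2} + v_{7} = v_{3} + 2·v_{5} + 2·v_{8} + v_{9} — sig = (2;(1,1,2,2))
  P = {1,2}:  v_{1} + v_{2} = 2·v_{3} + 3·v_{5} + v_{7} + v_{8} + 2·v_{9} — sig = (2;(1,1,2,2,3))
  P = {0,8}:  v_{0} + v_{8} = v_{3} + 2·v_{7} — sig = (2;(1,2))
  P = {0,10}:  v_{0} + v_{10} = 2·v_{4} + v_{5} + 2·v_{9} — sig = (2;(1,2,2))
  P = {1,10}:  v_{1} + v_{10} = 2·v_{4} + 2·v_{5} + 3·v_{9} — sig = (2;(2,2,3))
  P = {4,6,9}:  v_{4} + v_{6} + v_{9} = 0 — sig = (3;())
  P = {0,5,9}:  v_{0} + v_{5} + v_{9} = v_{1} — sig = (3;(1))
  P = {3,7,10}:  v_{3} + v_{7} + v_{10} = v_{4} + v_{9} — sig = (3;(1,1))
  P = {3,5,8,10}:  v_{3} + v_{5} + v_{8} + v_{10} = 0 — sig = (4;())
  P = {4,5,8,9}:  v_{4} + v_{5} + v_{8} + v_{9} = v_{7} — sig = (4;(1))
  P = {1,3,4,7}:  v_{1} + v_{3} + v_{4} + v_{7} = 2·v_{0} — sig = (4;(2))
  P = {3,4,5,7,9}:  v_{3} + v_{4} + v_{5} + v_{7} + v_{9} = v_{0} — sig = (5;(1))
  P = {3,5,6,8,9}:  v_{3} + v_{5} + v_{6} + v_{8} + v_{9} = v_{2} — sig = (5;(1))

Signatures (|P|; sorted positive RHS coefficients), sorted:
[(2;(1,1)), (2;(1,1)), (2;(1,1,1)), (2;(1,1,1)), (2;(1,1,1,2)), (2;(1,1,1,2)), (2;(1,1,1,2,2)), (2;(1,1,2,2)), (2;(1,1,2,2,3)), (2;(1,2)), (2;(1,2,2)), (2;(2,2,3)), (3;()), (3;(1)), (3;(1,1)), (4;()), (4;(1)), (4;(2)), (5;(1)), (5;(1))]


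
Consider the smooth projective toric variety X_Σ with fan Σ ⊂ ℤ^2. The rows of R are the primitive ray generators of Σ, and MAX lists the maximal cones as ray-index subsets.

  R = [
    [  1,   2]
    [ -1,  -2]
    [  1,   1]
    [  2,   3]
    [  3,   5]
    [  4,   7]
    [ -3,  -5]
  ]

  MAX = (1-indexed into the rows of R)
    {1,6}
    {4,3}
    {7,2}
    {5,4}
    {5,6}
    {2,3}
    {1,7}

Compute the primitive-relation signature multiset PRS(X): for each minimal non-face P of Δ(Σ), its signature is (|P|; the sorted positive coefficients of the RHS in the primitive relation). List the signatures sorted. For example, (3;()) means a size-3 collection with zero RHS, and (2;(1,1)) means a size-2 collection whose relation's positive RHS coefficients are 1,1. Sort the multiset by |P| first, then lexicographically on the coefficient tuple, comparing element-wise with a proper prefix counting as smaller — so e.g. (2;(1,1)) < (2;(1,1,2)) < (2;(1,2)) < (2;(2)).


Primitive collections (14):

  {1,2}:  v_{1} + v_{2} = 0 — sig = (2;())
  {5,7}:  v_{5} + v_{7} = 0 — sig = (2;())
  {1,3}:  v_{1} + v_{3} = v_{4} — sig = (2;(1))
  {1,4}:  v_{1} + v_{4} = v_{5} — sig = (2;(1))
  {1,5}:  v_{1} + v_{5} = v_{6} — sig = (2;(1))
  {2,4}:  v_{2} + v_{4} = v_{3} — sig = (2;(1))
  {2,5}:  v_{2} + v_{5} = v_{4} — sig = (2;(1))
  {2,6}:  v_{2} + v_{6} = v_{5} — sig = (2;(1))
  {4,7}:  v_{4} + v_{7} = v_{2} — sig = (2;(1))
  {6,7}:  v_{6} + v_{7} = v_{1} — sig = (2;(1))
  {3,6}:  v_{3} + v_{6} = v_{4} + v_{5} — sig = (2;(1,1))
  {3,5}:  v_{3} + v_{5} = 2·v_{4} — sig = (2;(2))
  {3,7}:  v_{3} + v_{7} = 2·v_{2} — sig = (2;(2))
  {4,6}:  v_{4} + v_{6} = 2·v_{5} — sig = (2;(2))

so the primitive-relation signature multiset is
{ (2;()) ×2,  (2;(1)) ×8,  (2;(1,1)),  (2;(2)) ×3 }


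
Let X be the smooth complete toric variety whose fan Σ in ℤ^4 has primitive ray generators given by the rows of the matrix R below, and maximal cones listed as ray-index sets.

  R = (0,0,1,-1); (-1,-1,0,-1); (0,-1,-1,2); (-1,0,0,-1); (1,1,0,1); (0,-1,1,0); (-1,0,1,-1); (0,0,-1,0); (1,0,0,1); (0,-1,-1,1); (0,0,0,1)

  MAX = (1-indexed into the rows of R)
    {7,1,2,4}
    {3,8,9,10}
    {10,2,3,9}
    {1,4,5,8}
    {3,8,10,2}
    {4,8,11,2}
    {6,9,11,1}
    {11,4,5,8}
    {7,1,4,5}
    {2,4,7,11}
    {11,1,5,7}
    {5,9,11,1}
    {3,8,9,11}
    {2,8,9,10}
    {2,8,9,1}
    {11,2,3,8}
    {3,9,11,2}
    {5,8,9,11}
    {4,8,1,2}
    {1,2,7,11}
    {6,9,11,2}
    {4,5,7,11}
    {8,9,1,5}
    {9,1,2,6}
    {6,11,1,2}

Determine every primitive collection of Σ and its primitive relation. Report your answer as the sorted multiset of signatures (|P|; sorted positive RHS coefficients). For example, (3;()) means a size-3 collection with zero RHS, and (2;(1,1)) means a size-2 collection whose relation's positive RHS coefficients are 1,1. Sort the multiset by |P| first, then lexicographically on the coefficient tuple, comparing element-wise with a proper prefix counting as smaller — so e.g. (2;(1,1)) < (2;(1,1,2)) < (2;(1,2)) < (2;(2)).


24 minimal non-faces of Δ(Σ) (on 11 rays):

  P={2,5}:  v_{2} + v_{5} = 0 — sig = (2;())
  P={4,9}:  v_{4} + v_{9} = 0 — sig = (2;())
  P={7,8}:  v_{7} + v_{8} = v_{4} — sig = (2;(1))
  P={10,11}:  v_{10} + v_{11} = v_{3} — sig = (2;(1))
  P={1,10}:  v_{1} + v_{10} = v_{2} + v_{9} — sig = (2;(1,1))
  P={6,8}:  v_{6} + v_{8} = v_{2} + v_{9} — sig = (2;(1,1))
  P={7,9}:  v_{7} + v_{9} = v_{1} + v_{11} — sig = (2;(1,1))
  P={7,10}:  v_{7} + v_{10} = v_{2} + v_{11} — sig = (2;(1,1))
  P={1,3}:  v_{1} + v_{3} = v_{2} + v_{9} + v_{11} — sig = (2;(1,1,1))
  P={4,6}:  v_{4} + v_{6} = v_{1} + v_{2} + v_{11} — sig = (2;(1,1,1))
  P={4,10}:  v_{4} + v_{10} = v_{2} + v_{8} + v_{11} — sig = (2;(1,1,1))
  P={5,6}:  v_{5} + v_{6} = v_{1} + v_{9} + v_{11} — sig = (2;(1,1,1))
  P={5,10}:  v_{5} + v_{10} = v_{8} + v_{9} + v_{11} — sig = (2;(1,1,1))
  P={3,4}:  v_{3} + v_{4} = v_{2} + v_{8} + 2·v_{11} — sig = (2;(1,1,2))
  P={3,5}:  v_{3} + v_{5} = v_{8} + v_{9} + 2·v_{11} — sig = (2;(1,1,2))
  P={3,7}:  v_{3} + v_{7} = v_{2} + 2·v_{11} — sig = (2;(1,2))
  P={6,7}:  v_{6} + v_{7} = 2·v_{1} + v_{2} + 2·v_{11} — sig = (2;(1,2,2))
  P={6,10}:  v_{6} + v_{10} = 2·v_{2} + 2·v_{9} + v_{11} — sig = (2;(1,2,2))
  P={3,6}:  v_{3} + v_{6} = 2·v_{2} + 2·v_{9} + 2·v_{11} — sig = (2;(2,2,2))
  P={1,8,11}:  v_{1} + v_{8} + v_{11} = 0 — sig = (3;())
  P={1,4,11}:  v_{1} + v_{4} + v_{11} = v_{7} — sig = (3;(1))
  P={1,2,9,11}:  v_{1} + v_{2} + v_{9} + v_{11} = v_{6} — sig = (4;(1))
  P={2,8,9,11}:  v_{2} + v_{8} + v_{9} + v_{11} = v_{10} — sig = (4;(1))
  P={2,3,8,9}:  v_{2} + v_{3} + v_{8} + v_{9} = 2·v_{10} — sig = (4;(2))

Hence PRS(X_Σ) =
{ (2;()) ×2,  (2;(1)) ×2,  (2;(1,1)) ×4,  (2;(1,1,1)) ×5,  (2;(1,1,2)) ×2,  (2;(1,2)),  (2;(1,2,2)) ×2,  (2;(2,2,2)),  (3;()),  (3;(1)),  (4;(1)) ×2,  (4;(2)) }


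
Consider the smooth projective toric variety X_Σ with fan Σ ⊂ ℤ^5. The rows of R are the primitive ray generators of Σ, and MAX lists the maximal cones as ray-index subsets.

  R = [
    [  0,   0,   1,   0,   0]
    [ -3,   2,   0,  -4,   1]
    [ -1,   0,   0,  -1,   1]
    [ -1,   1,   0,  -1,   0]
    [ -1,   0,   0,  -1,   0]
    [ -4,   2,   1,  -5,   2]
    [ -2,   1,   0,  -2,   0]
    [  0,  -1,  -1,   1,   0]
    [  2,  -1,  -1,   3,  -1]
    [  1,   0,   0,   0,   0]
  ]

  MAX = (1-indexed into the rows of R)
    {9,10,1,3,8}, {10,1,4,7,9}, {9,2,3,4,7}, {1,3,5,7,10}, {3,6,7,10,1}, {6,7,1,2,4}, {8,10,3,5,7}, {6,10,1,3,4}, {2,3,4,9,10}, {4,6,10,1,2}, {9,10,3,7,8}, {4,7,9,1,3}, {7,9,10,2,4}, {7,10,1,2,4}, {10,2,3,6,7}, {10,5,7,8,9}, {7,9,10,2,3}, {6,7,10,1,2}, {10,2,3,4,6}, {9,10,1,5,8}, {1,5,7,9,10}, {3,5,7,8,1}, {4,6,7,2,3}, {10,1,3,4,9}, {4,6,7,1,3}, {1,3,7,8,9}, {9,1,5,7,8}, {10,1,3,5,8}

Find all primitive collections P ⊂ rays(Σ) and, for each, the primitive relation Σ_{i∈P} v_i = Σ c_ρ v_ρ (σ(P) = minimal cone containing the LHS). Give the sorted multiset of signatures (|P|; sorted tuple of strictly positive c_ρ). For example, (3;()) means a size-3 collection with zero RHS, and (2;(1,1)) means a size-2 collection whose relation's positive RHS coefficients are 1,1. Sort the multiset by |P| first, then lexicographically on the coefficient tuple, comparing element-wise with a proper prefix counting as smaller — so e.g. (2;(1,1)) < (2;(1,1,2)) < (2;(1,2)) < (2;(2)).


The 14 primitive collections of Σ (r=10, n=5):

  • {4,5}:  v_{4} + v_{5} = v_{7} — sig = (2;(1))
  • {6,9}:  v_{6} + v_{9} = v_{3} + v_{4} — sig = (2;(1,1))
  • {4,8}:  v_{4} + v_{8} = v_{3} + v_{7} + v_{9} — sig = (2;(1,1,1))
  • {2,5}:  v_{2} + v_{5} = v_{3} + 2·v_{7} + v_{10} — sig = (2;(1,1,2))
  • {2,8}:  v_{2} + v_{8} = 2·v_{3} + 2·v_{7} + v_{9} + v_{10} — sig = (2;(1,1,2,2))
  • {5,6}:  v_{5} + v_{6} = v_{1} + 2·v_{3} + 2·v_{7} + v_{10} — sig = (2;(1,1,2,2))
  • {6,8}:  v_{6} + v_{8} = 2·v_{3} + v_{7} — sig = (2;(1,2))
  • {1,2,3}:  v_{1} + v_{2} + v_{3} = v_{6} — sig = (3;(1))
  • {1,2,9}:  v_{1} + v_{2} + v_{9} = v_{4} — sig = (3;(1))
  • {3,5,9}:  v_{3} + v_{5} + v_{9} = v_{8} — sig = (3;(1))
  • {1,7,8,10}:  v_{1} + v_{7} + v_{8} + v_{10} = v_{5} — sig = (4;(1))
  • {3,4,7,10}:  v_{3} + v_{4} + v_{7} + v_{10} = v_{2} — sig = (4;(1))
  • {4,6,7,10}:  v_{4} + v_{6} + v_{7} + v_{10} = v_{1} + 2·v_{2} — sig = (4;(1,2))
  • {1,3,7,9,10}:  v_{1} + v_{3} + v_{7} + v_{9} + v_{10} = 0 — sig = (5;())

Signatures (|P|; sorted positive RHS coefficients), sorted:
[(2;(1)), (2;(1,1)), (2;(1,1,1)), (2;(1,1,2)), (2;(1,1,2,2)), (2;(1,1,2,2)), (2;(1,2)), (3;(1)), (3;(1)), (3;(1)), (4;(1)), (4;(1)), (4;(1,2)), (5;())]


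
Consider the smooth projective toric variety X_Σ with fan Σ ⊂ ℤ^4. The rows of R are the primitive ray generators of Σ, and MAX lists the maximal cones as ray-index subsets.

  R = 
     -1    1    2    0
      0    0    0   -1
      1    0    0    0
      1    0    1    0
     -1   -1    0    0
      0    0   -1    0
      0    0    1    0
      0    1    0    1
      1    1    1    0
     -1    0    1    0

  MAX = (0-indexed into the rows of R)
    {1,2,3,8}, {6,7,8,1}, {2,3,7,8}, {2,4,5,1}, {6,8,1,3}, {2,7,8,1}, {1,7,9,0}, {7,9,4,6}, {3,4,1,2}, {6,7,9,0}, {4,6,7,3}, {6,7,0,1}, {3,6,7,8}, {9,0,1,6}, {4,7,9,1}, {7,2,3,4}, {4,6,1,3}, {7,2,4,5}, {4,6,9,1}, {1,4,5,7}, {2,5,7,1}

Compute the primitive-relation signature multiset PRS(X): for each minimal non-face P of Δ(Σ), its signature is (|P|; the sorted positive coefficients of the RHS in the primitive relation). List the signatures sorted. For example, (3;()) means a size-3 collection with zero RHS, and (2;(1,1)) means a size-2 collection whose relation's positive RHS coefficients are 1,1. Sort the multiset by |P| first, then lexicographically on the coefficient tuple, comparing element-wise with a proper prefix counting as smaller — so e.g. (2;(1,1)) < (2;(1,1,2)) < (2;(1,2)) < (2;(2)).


|primitive collections| = 18. Relations:

  P={5,6}:  v_{5} + v_{6} = 0  ⟹  sig = (2;())
  P={2,6}:  v_{2} + v_{6} = v_{3}  ⟹  sig = (2;(1))
  P={2,9}:  v_{2} + v_{9} = v_{6}  ⟹  sig = (2;(1))
  P={3,5}:  v_{3} + v_{5} = v_{2}  ⟹  sig = (2;(1))
  P={4,8}:  v_{4} + v_{8} = v_{6}  ⟹  sig = (2;(1))
  P={0,5}:  v_{0} + v_{5} = v_{1} + v_{7} + v_{9}  ⟹  sig = (2;(1,1,1))
  P={5,8}:  v_{5} + v_{8} = v_{1} + v_{2} + v_{7}  ⟹  sig = (2;(1,1,1))
  P={5,9}:  v_{5} + v_{9} = v_{1} + v_{4} + v_{7}  ⟹  sig = (2;(1,1,1))
  P={0,2}:  v_{0} + v_{2} = v_{1} + 2·v_{6} + v_{7}  ⟹  sig = (2;(1,1,2))
  P={8,9}:  v_{8} + v_{9} = v_{1} + 2·v_{6} + v_{7}  ⟹  sig = (2;(1,1,2))
  P={0,3}:  v_{0} + v_{3} = v_{1} + 3·v_{6} + v_{7}  ⟹  sig = (2;(1,1,3))
  P={0,4}:  v_{0} + v_{4} = 2·v_{9}  ⟹  sig = (2;(2))
  P={3,9}:  v_{3} + v_{9} = 2·v_{6}  ⟹  sig = (2;(2))
  P={0,8}:  v_{0} + v_{8} = 2·v_{1} + 3·v_{6} + 2·v_{7}  ⟹  sig = (2;(2,2,3))
  P={1,3,7}:  v_{1} + v_{3} + v_{7} = v_{8}  ⟹  sig = (3;(1))
  P={1,2,4,7}:  v_{1} + v_{2} + v_{4} + v_{7} = 0  ⟹  sig = (4;())
  P={1,4,6,7}:  v_{1} + v_{4} + v_{6} + v_{7} = v_{9}  ⟹  sig = (4;(1))
  P={1,6,7,9}:  v_{1} + v_{6} + v_{7} + v_{9} = v_{0}  ⟹  sig = (4;(1))

Hence PRS(X_Σ) =
    (2;())
    (2;(1))
    (2;(1))
    (2;(1))
    (2;(1))
    (2;(1,1,1))
    (2;(1,1,1))
    (2;(1,1,1))
    (2;(1,1,2))
    (2;(1,1,2))
    (2;(1,1,3))
    (2;(2))
    (2;(2))
    (2;(2,2,3))
    (3;(1))
    (4;())
    (4;(1))
    (4;(1))


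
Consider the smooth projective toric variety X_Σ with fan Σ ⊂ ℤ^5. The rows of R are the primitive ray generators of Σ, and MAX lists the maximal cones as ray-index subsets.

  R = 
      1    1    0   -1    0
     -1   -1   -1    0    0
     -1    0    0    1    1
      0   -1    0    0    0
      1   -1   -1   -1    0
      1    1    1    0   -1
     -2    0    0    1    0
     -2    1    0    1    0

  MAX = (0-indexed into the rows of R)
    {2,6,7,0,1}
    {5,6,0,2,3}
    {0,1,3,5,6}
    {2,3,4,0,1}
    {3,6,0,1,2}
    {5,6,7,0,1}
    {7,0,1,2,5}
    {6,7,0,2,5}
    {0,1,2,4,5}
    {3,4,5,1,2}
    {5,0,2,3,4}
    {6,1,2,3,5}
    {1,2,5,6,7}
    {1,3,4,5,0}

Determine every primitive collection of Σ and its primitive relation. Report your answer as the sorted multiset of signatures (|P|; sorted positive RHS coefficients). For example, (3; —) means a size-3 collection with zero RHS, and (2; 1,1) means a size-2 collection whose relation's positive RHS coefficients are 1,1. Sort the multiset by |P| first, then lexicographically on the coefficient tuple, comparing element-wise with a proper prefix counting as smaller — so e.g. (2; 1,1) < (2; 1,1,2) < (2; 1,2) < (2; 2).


Primitive collections (5):

  P={3,7}:  v_{3} + v_{7} = v_{6}  so sig = (2; 1)
  P={4,6}:  v_{4} + v_{6} = v_{1}  so sig = (2; 1)
  P={4,7}:  v_{4} + v_{7} = v_{0} + 2·v_{1} + v_{2} + v_{5}  so sig = (2; 1,1,1,2)
  P={0,1,2,3,5}:  v_{0} + v_{1} + v_{2} + v_{3} + v_{5} = 0  so sig = (5; —)
  P={0,1,2,5,6}:  v_{0} + v_{1} + v_{2} + v_{5} + v_{6} = v_{7}  so sig = (5; 1)

Signatures (|P|; sorted positive RHS coefficients), sorted:
[(2; 1), (2; 1), (2; 1,1,1,2), (5; —), (5; 1)]


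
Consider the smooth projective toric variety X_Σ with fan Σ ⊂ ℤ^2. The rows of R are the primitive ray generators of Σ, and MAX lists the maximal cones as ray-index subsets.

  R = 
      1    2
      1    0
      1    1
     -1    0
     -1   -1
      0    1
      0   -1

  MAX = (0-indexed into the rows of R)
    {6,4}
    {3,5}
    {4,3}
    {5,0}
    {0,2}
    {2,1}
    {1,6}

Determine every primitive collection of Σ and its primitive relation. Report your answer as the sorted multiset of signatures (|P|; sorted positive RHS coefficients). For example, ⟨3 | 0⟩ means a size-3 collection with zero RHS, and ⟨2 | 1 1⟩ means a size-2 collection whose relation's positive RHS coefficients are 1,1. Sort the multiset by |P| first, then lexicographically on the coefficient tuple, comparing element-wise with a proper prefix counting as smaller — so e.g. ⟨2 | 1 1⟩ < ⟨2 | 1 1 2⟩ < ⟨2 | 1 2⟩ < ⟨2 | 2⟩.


Minimal non-faces — 14 found among 7 rays, 7 max cones:

  P = {1,3}:  v_{1} + v_{3} = 0  ⟹  sig = ⟨2 | 0⟩
  P = {2,4}:  v_{2} + v_{4} = 0  ⟹  sig = ⟨2 | 0⟩
  P = {5,6}:  v_{5} + v_{6} = 0  ⟹  sig = ⟨2 | 0⟩
  P = {0,4}:  v_{0} + v_{4} = v_{5}  ⟹  sig = ⟨2 | 1⟩
  P = {0,6}:  v_{0} + v_{6} = v_{2}  ⟹  sig = ⟨2 | 1⟩
  P = {1,4}:  v_{1} + v_{4} = v_{6}  ⟹  sig = ⟨2 | 1⟩
  P = {1,5}:  v_{1} + v_{5} = v_{2}  ⟹  sig = ⟨2 | 1⟩
  P = {2,3}:  v_{2} + v_{3} = v_{5}  ⟹  sig = ⟨2 | 1⟩
  P = {2,5}:  v_{2} + v_{5} = v_{0}  ⟹  sig = ⟨2 | 1⟩
  P = {2,6}:  v_{2} + v_{6} = v_{1}  ⟹  sig = ⟨2 | 1⟩
  P = {3,6}:  v_{3} + v_{6} = v_{4}  ⟹  sig = ⟨2 | 1⟩
  P = {4,5}:  v_{4} + v_{5} = v_{3}  ⟹  sig = ⟨2 | 1⟩
  P = {0,1}:  v_{0} + v_{1} = 2·v_{2}  ⟹  sig = ⟨2 | 2⟩
  P = {0,3}:  v_{0} + v_{3} = 2·v_{5}  ⟹  sig = ⟨2 | 2⟩

Hence PRS(X_Σ) =
    |P|=2: 14 collections, coeffs (), (), (), (1), (1), (1), (1), (1), (1), (1), (1), (1), (2), (2)


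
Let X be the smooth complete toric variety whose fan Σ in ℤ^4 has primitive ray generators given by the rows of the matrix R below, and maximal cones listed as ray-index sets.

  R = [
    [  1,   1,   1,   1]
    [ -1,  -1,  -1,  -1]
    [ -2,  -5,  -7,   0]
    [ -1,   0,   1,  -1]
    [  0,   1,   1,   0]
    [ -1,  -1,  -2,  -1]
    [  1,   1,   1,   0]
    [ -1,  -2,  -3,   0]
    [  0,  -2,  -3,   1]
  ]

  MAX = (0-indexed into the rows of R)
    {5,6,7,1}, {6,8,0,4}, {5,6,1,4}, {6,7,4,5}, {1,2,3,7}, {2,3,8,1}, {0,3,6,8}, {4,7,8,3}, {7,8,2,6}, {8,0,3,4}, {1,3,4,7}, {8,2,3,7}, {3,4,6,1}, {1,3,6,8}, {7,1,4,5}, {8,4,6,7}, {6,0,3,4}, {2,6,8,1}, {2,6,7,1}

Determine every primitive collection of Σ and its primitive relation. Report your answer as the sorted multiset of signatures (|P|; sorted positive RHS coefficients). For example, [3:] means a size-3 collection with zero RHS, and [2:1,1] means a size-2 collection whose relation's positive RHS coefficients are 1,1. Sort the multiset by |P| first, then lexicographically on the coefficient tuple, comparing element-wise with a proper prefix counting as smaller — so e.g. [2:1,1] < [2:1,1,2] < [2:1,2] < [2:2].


14 minimal non-faces of Δ(Σ) (on 9 rays):

  P = {0,1}:  v_{0} + v_{1} = 0  ⟹  sig = [2:]
  P = {0,2}:  v_{0} + v_{2} = v_{7} + v_{8}  ⟹  sig = [2:1,1]
  P = {0,7}:  v_{0} + v_{7} = v_{4} + v_{8}  ⟹  sig = [2:1,1]
  P = {0,5}:  v_{0} + v_{5} = v_{4} + v_{6} + v_{7}  ⟹  sig = [2:1,1,1]
  P = {2,5}:  v_{2} + v_{5} = v_{1} + v_{6} + 3·v_{7}  ⟹  sig = [2:1,1,3]
  P = {3,5}:  v_{3} + v_{5} = 2·v_{1} + v_{4}  ⟹  sig = [2:1,2]
  P = {5,8}:  v_{5} + v_{8} = v_{6} + 2·v_{7}  ⟹  sig = [2:1,2]
  P = {2,4}:  v_{2} + v_{4} = 2·v_{7}  ⟹  sig = [2:2]
  P = {1,4,8}:  v_{1} + v_{4} + v_{8} = v_{7}  ⟹  sig = [3:1]
  P = {1,7,8}:  v_{1} + v_{7} + v_{8} = v_{2}  ⟹  sig = [3:1]
  P = {3,6,7}:  v_{3} + v_{6} + v_{7} = v_{1}  ⟹  sig = [3:1]
  P = {2,3,6}:  v_{2} + v_{3} + v_{6} = 2·v_{1} + v_{8}  ⟹  sig = [3:1,2]
  P = {3,4,6,8}:  v_{3} + v_{4} + v_{6} + v_{8} = 0  ⟹  sig = [4:]
  P = {1,4,6,7}:  v_{1} + v_{4} + v_{6} + v_{7} = v_{5}  ⟹  sig = [4:1]

so the primitive-relation signature multiset is
    |P|=2: 8 collections, coeffs (), (1,1), (1,1), (1,1,1), (1,1,3), (1,2), (1,2), (2)
    |P|=3: 4 collections, coeffs (1), (1), (1), (1,2)
    |P|=4: 2 collections, coeffs (), (1)


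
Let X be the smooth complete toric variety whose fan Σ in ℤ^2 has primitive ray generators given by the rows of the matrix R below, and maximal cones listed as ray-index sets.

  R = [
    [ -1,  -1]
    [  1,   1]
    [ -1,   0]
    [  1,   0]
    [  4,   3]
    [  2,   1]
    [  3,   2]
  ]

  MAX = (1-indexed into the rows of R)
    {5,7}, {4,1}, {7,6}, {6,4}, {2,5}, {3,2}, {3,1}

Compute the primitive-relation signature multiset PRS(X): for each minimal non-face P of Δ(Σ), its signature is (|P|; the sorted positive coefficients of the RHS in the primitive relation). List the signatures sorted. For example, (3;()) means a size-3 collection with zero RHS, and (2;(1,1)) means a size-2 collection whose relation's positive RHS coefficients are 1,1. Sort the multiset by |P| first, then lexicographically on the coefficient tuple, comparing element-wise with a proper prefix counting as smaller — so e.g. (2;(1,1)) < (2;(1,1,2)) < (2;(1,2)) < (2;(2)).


Primitive collections (14):

  • {1,2}:  v_{1} + v_{2} = 0 — sig = (2;())
  • {3,4}:  v_{3} + v_{4} = 0 — sig = (2;())
  • {1,5}:  v_{1} + v_{5} = v_{7} — sig = (2;(1))
  • {1,6}:  v_{1} + v_{6} = v_{4} — sig = (2;(1))
  • {1,7}:  v_{1} + v_{7} = v_{6} — sig = (2;(1))
  • {2,4}:  v_{2} + v_{4} = v_{6} — sig = (2;(1))
  • {2,6}:  v_{2} + v_{6} = v_{7} — sig = (2;(1))
  • {2,7}:  v_{2} + v_{7} = v_{5} — sig = (2;(1))
  • {3,6}:  v_{3} + v_{6} = v_{2} — sig = (2;(1))
  • {4,5}:  v_{4} + v_{5} = v_{6} + v_{7} — sig = (2;(1,1))
  • {3,7}:  v_{3} + v_{7} = 2·v_{2} — sig = (2;(2))
  • {4,7}:  v_{4} + v_{7} = 2·v_{6} — sig = (2;(2))
  • {5,6}:  v_{5} + v_{6} = 2·v_{7} — sig = (2;(2))
  • {3,5}:  v_{3} + v_{5} = 3·v_{2} — sig = (2;(3))

Signatures (|P|; sorted positive RHS coefficients), sorted:
[(2;()), (2;()), (2;(1)), (2;(1)), (2;(1)), (2;(1)), (2;(1)), (2;(1)), (2;(1)), (2;(1,1)), (2;(2)), (2;(2)), (2;(2)), (2;(3))]


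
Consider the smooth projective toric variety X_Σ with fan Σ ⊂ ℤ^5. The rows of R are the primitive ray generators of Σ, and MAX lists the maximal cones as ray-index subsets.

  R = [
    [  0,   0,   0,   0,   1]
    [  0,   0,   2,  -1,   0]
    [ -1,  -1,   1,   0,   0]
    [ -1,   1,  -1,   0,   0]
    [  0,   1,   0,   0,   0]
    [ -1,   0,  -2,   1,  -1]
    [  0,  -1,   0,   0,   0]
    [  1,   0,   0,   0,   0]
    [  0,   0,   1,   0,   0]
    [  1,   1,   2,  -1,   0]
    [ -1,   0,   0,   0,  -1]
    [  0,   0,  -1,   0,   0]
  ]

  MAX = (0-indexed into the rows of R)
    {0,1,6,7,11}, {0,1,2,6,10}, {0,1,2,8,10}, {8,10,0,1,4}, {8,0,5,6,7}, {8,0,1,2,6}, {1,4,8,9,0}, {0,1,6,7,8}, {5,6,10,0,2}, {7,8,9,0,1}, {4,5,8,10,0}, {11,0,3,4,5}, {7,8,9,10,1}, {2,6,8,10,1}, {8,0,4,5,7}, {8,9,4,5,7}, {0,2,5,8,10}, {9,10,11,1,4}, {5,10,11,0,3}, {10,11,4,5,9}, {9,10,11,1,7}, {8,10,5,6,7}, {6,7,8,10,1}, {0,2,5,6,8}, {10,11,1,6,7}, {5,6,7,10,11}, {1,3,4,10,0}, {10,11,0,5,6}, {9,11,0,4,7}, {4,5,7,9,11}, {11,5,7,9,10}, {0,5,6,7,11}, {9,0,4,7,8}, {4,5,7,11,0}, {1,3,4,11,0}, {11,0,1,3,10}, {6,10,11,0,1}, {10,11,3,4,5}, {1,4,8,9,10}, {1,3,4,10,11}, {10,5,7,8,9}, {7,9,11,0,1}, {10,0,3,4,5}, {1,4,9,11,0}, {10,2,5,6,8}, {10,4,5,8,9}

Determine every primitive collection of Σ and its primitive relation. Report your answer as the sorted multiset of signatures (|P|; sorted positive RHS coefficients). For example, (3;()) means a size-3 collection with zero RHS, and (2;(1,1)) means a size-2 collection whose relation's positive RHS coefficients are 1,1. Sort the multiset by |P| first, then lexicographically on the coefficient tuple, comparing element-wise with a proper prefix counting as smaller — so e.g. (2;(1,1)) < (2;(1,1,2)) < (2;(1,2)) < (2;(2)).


|primitive collections| = 20. Relations:

  P={4,6}:  v_{4} + v_{6} = 0  so sig = (2;())
  P={8,11}:  v_{8} + v_{11} = 0  so sig = (2;())
  P={1,5}:  v_{1} + v_{5} = v_{10}  so sig = (2;(1))
  P={2,7}:  v_{2} + v_{7} = v_{6} + v_{8}  so sig = (2;(1,1))
  P={2,9}:  v_{2} + v_{9} = v_{1} + v_{8}  so sig = (2;(1,1))
  P={3,7}:  v_{3} + v_{7} = v_{4} + v_{11}  so sig = (2;(1,1))
  P={6,9}:  v_{6} + v_{9} = v_{1} + v_{7}  so sig = (2;(1,1))
  P={2,4}:  v_{2} + v_{4} = v_{0} + v_{8} + v_{10}  so sig = (2;(1,1,1))
  P={2,11}:  v_{2} + v_{11} = v_{0} + v_{6} + v_{10}  so sig = (2;(1,1,1))
  P={3,6}:  v_{3} + v_{6} = v_{0} + v_{10} + v_{11}  so sig = (2;(1,1,1))
  P={3,8}:  v_{3} + v_{8} = v_{0} + v_{4} + v_{10}  so sig = (2;(1,1,1))
  P={3,9}:  v_{3} + v_{9} = v_{1} + 2·v_{4} + v_{11}  so sig = (2;(1,1,2))
  P={2,3}:  v_{2} + v_{3} = 2·v_{0} + 2·v_{10}  so sig = (2;(2,2))
  P={0,7,10}:  v_{0} + v_{7} + v_{10} = 0  so sig = (3;())
  P={0,5,9}:  v_{0} + v_{5} + v_{9} = v_{4}  so sig = (3;(1))
  P={1,4,7}:  v_{1} + v_{4} + v_{7} = v_{9}  so sig = (3;(1))
  P={0,9,10}:  v_{0} + v_{9} + v_{10} = v_{1} + v_{4}  so sig = (3;(1,1))
  P={4,7,10}:  v_{4} + v_{7} + v_{10} = v_{5} + v_{9}  so sig = (3;(1,1))
  P={0,4,10,11}:  v_{0} + v_{4} + v_{10} + v_{11} = v_{3}  so sig = (4;(1))
  P={0,6,8,10}:  v_{0} + v_{6} + v_{8} + v_{10} = v_{2}  so sig = (4;(1))

Hence PRS(X_Σ) =
    |P|=2: 13 collections, coeffs (), (), (1), (1,1), (1,1), (1,1), (1,1), (1,1,1), (1,1,1), (1,1,1), (1,1,1), (1,1,2), (2,2)
    |P|=3: 5 collections, coeffs (), (1), (1), (1,1), (1,1)
    |P|=4: 2 collections, coeffs (1), (1)


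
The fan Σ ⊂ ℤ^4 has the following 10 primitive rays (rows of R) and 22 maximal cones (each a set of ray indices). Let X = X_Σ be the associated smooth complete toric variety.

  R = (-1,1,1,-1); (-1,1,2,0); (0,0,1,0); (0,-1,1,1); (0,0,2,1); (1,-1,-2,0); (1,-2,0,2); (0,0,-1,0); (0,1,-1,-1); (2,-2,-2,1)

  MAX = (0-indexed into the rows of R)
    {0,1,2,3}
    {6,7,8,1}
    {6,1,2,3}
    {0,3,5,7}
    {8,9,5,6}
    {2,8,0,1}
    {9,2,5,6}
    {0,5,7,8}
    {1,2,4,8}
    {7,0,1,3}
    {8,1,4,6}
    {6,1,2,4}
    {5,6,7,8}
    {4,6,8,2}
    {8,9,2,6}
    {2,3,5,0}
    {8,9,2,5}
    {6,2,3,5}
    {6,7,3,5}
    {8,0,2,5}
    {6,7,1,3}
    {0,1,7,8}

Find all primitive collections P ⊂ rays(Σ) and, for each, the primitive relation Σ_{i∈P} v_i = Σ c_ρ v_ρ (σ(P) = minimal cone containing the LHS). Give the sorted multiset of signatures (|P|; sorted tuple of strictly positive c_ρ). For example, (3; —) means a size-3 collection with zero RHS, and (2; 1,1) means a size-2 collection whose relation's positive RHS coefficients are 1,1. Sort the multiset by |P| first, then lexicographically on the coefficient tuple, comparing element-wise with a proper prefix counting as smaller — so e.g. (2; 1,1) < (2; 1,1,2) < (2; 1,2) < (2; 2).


15 minimal non-faces of Δ(Σ) (on 10 rays):

  {1,5}:  v_{1} + v_{5} = 0  →  sig = (2; —)
  {2,7}:  v_{2} + v_{7} = 0  →  sig = (2; —)
  {3,8}:  v_{3} + v_{8} = 0  →  sig = (2; —)
  {0,6}:  v_{0} + v_{6} = v_{3}  →  sig = (2; 1)
  {0,4}:  v_{0} + v_{4} = v_{1} + v_{2}  →  sig = (2; 1,1)
  {0,9}:  v_{0} + v_{9} = v_{2} + v_{5}  →  sig = (2; 1,1)
  {1,9}:  v_{1} + v_{9} = v_{2} + v_{6} + v_{8}  →  sig = (2; 1,1,1)
  {3,4}:  v_{3} + v_{4} = v_{1} + v_{2} + v_{6}  →  sig = (2; 1,1,1)
  {3,9}:  v_{3} + v_{9} = v_{2} + v_{5} + v_{6}  →  sig = (2; 1,1,1)
  {4,5}:  v_{4} + v_{5} = v_{2} + v_{6} + v_{8}  →  sig = (2; 1,1,1)
  {4,7}:  v_{4} + v_{7} = v_{1} + v_{6} + v_{8}  →  sig = (2; 1,1,1)
  {7,9}:  v_{7} + v_{9} = v_{5} + v_{6} + v_{8}  →  sig = (2; 1,1,1)
  {4,9}:  v_{4} + v_{9} = 2·v_{2} + 2·v_{6} + 2·v_{8}  →  sig = (2; 2,2,2)
  {1,2,6,8}:  v_{1} + v_{2} + v_{6} + v_{8} = v_{4}  →  sig = (4; 1)
  {2,5,6,8}:  v_{2} + v_{5} + v_{6} + v_{8} = v_{9}  →  sig = (4; 1)

Signatures (|P|; sorted positive RHS coefficients), sorted:
[(2; —), (2; —), (2; —), (2; 1), (2; 1,1), (2; 1,1), (2; 1,1,1), (2; 1,1,1), (2; 1,1,1), (2; 1,1,1), (2; 1,1,1), (2; 1,1,1), (2; 2,2,2), (4; 1), (4; 1)]


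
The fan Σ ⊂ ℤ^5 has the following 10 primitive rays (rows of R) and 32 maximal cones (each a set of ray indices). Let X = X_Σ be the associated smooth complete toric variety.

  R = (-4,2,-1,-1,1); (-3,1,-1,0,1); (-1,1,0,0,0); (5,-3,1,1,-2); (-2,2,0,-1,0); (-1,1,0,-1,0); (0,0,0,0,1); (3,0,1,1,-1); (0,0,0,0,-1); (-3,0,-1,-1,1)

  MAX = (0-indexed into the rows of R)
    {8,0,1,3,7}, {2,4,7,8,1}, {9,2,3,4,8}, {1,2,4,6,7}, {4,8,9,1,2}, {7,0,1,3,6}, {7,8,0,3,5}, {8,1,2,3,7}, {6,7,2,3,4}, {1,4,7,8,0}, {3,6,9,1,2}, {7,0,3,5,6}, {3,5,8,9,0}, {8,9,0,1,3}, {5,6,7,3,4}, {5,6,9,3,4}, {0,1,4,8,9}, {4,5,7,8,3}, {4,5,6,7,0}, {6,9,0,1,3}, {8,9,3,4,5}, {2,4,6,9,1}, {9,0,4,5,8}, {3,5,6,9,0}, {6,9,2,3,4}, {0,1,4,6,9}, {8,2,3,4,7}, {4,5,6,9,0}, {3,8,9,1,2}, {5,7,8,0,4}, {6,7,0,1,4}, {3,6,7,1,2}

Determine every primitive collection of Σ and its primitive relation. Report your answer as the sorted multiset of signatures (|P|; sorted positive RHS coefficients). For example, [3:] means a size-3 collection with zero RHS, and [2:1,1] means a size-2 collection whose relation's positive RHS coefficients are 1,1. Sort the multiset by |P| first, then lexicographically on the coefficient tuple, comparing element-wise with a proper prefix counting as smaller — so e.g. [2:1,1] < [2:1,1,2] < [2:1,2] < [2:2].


Σ has 7 primitive collections:

  • {6,8}:  v_{6} + v_{8} = 0  ⇒ sig = [2:]
  • {7,9}:  v_{7} + v_{9} = 0  ⇒ sig = [2:]
  • {1,5}:  v_{1} + v_{5} = v_{0}  ⇒ sig = [2:1]
  • {2,5}:  v_{2} + v_{5} = v_{4}  ⇒ sig = [2:1]
  • {0,2}:  v_{0} + v_{2} = v_{1} + v_{4}  ⇒ sig = [2:1,1]
  • {1,3,4}:  v_{1} + v_{3} + v_{4} = v_{8}  ⇒ sig = [3:1]
  • {0,3,4}:  v_{0} + v_{3} + v_{4} = v_{5} + v_{8}  ⇒ sig = [3:1,1]

Sorted signature multiset PRS(X):
{ [2:] ×2,  [2:1] ×2,  [2:1,1],  [3:1],  [3:1,1] }


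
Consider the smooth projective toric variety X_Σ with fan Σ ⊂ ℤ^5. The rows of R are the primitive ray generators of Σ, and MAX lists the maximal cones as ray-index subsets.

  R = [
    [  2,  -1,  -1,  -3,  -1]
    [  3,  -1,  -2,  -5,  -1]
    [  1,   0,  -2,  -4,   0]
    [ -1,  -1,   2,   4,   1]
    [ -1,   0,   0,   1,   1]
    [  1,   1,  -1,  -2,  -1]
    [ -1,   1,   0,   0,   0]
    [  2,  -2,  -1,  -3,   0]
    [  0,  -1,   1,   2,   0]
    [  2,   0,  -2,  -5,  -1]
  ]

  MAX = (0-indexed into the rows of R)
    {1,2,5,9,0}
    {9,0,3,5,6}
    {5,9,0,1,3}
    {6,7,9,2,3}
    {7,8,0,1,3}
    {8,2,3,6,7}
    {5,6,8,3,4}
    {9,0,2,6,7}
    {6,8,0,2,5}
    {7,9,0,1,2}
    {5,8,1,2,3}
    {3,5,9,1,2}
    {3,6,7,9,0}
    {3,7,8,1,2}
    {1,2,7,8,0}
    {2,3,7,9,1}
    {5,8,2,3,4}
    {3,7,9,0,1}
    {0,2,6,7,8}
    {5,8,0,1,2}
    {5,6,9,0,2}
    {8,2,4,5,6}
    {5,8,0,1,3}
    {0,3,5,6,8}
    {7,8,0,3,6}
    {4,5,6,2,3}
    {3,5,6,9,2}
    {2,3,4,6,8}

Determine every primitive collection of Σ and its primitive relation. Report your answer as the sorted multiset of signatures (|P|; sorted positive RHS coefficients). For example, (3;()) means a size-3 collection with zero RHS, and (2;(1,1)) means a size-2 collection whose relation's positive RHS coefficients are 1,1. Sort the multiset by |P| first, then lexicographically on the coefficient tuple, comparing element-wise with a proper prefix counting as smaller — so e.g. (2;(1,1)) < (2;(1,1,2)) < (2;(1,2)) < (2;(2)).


Δ(Σ) — 10 vertices, 9 min non-faces:

  {1,6}:  v_{1} + v_{6} = v_{9} — sig = (2;(1))
  {4,9}:  v_{4} + v_{9} = v_{2} — sig = (2;(1))
  {5,7}:  v_{5} + v_{7} = v_{1} — sig = (2;(1))
  {8,9}:  v_{8} + v_{9} = v_{0} — sig = (2;(1))
  {0,4}:  v_{0} + v_{4} = v_{2} + v_{8} — sig = (2;(1,1))
  {1,4}:  v_{1} + v_{4} = 2·v_{2} + v_{3} + v_{5} + v_{8} — sig = (2;(1,1,1,2))
  {4,7}:  v_{4} + v_{7} = 2·v_{2} + v_{3} + v_{8} — sig = (2;(1,1,2))
  {0,2,3}:  v_{0} + v_{2} + v_{3} = v_{7} — sig = (3;(1))
  {2,3,5,6,8}:  v_{2} + v_{3} + v_{5} + v_{6} + v_{8} = 0 — sig = (5;())

Hence PRS(X_Σ) =
{ (2;(1)) ×4,  (2;(1,1)),  (2;(1,1,1,2)),  (2;(1,1,2)),  (3;(1)),  (5;()) }


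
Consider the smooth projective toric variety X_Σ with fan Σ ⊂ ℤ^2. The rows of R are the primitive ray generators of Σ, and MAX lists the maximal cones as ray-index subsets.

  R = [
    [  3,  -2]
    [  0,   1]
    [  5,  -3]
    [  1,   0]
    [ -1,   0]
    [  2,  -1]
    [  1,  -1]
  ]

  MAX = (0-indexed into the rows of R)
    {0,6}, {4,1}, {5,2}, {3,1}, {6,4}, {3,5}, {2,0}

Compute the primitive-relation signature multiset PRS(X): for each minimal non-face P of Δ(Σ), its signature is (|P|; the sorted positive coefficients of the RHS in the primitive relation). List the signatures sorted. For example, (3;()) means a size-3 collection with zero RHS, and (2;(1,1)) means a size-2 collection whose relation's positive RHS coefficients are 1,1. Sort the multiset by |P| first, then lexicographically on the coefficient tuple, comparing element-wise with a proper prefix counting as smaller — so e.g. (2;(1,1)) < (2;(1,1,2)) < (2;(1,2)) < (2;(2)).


Primitive collections (14):

  • {3,4}:  v_{3} + v_{4} = 0 — sig = (2;())
  • {0,5}:  v_{0} + v_{5} = v_{2} — sig = (2;(1))
  • {1,6}:  v_{1} + v_{6} = v_{3} — sig = (2;(1))
  • {3,6}:  v_{3} + v_{6} = v_{5} — sig = (2;(1))
  • {4,5}:  v_{4} + v_{5} = v_{6} — sig = (2;(1))
  • {5,6}:  v_{5} + v_{6} = v_{0} — sig = (2;(1))
  • {0,1}:  v_{0} + v_{1} = v_{3} + v_{5} — sig = (2;(1,1))
  • {2,4}:  v_{2} + v_{4} = v_{0} + v_{6} — sig = (2;(1,1))
  • {1,2}:  v_{1} + v_{2} = v_{3} + 2·v_{5} — sig = (2;(1,2))
  • {0,3}:  v_{0} + v_{3} = 2·v_{5} — sig = (2;(2))
  • {0,4}:  v_{0} + v_{4} = 2·v_{6} — sig = (2;(2))
  • {1,5}:  v_{1} + v_{5} = 2·v_{3} — sig = (2;(2))
  • {2,6}:  v_{2} + v_{6} = 2·v_{0} — sig = (2;(2))
  • {2,3}:  v_{2} + v_{3} = 3·v_{5} — sig = (2;(3))

Signatures (|P|; sorted positive RHS coefficients), sorted:
    (2;())
    (2;(1))
    (2;(1))
    (2;(1))
    (2;(1))
    (2;(1))
    (2;(1,1))
    (2;(1,1))
    (2;(1,2))
    (2;(2))
    (2;(2))
    (2;(2))
    (2;(2))
    (2;(3))


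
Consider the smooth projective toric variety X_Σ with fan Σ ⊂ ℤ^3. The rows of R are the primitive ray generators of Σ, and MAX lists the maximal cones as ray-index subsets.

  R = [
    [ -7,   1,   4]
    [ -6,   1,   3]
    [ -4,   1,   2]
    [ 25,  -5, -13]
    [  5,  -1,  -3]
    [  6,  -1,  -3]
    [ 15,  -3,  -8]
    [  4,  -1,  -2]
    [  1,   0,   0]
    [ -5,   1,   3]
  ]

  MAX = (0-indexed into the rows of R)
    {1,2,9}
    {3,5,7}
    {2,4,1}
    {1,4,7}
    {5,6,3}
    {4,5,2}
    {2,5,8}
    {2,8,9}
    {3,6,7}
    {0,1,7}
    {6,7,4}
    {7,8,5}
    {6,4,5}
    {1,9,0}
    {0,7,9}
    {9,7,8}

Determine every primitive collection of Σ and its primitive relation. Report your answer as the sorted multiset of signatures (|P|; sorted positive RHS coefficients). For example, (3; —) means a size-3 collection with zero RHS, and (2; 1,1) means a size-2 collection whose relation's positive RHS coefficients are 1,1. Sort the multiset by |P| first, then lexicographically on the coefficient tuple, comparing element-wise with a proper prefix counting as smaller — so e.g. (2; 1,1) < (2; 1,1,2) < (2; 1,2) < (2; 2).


Δ(Σ) — 10 vertices, 24 min non-faces:

  P={1,5}:  v_{1} + v_{5} = 0  so sig = (2; —)
  P={2,7}:  v_{2} + v_{7} = 0  so sig = (2; —)
  P={4,9}:  v_{4} + v_{9} = 0  so sig = (2; —)
  P={1,8}:  v_{1} + v_{8} = v_{9}  so sig = (2; 1)
  P={4,8}:  v_{4} + v_{8} = v_{5}  so sig = (2; 1)
  P={5,9}:  v_{5} + v_{9} = v_{8}  so sig = (2; 1)
  P={0,2}:  v_{0} + v_{2} = v_{1} + v_{9}  so sig = (2; 1,1)
  P={0,4}:  v_{0} + v_{4} = v_{1} + v_{7}  so sig = (2; 1,1)
  P={0,5}:  v_{0} + v_{5} = v_{7} + v_{9}  so sig = (2; 1,1)
  P={1,3}:  v_{1} + v_{3} = v_{6} + v_{7}  so sig = (2; 1,1)
  P={1,6}:  v_{1} + v_{6} = v_{4} + v_{7}  so sig = (2; 1,1)
  P={2,3}:  v_{2} + v_{3} = v_{5} + v_{6}  so sig = (2; 1,1)
  P={2,6}:  v_{2} + v_{6} = v_{4} + v_{5}  so sig = (2; 1,1)
  P={6,9}:  v_{6} + v_{9} = v_{5} + v_{7}  so sig = (2; 1,1)
  P={0,8}:  v_{0} + v_{8} = v_{7} + 2·v_{9}  so sig = (2; 1,2)
  P={6,8}:  v_{6} + v_{8} = 2·v_{5} + v_{7}  so sig = (2; 1,2)
  P={0,3}:  v_{0} + v_{3} = v_{5} + 3·v_{7}  so sig = (2; 1,3)
  P={0,6}:  v_{0} + v_{6} = 2·v_{7}  so sig = (2; 2)
  P={3,4}:  v_{3} + v_{4} = 2·v_{6}  so sig = (2; 2)
  P={3,9}:  v_{3} + v_{9} = 2·v_{5} + 2·v_{7}  so sig = (2; 2,2)
  P={3,8}:  v_{3} + v_{8} = 3·v_{5} + 2·v_{7}  so sig = (2; 2,3)
  P={1,7,9}:  v_{1} + v_{7} + v_{9} = v_{0}  so sig = (3; 1)
  P={4,5,7}:  v_{4} + v_{5} + v_{7} = v_{6}  so sig = (3; 1)
  P={5,6,7}:  v_{5} + v_{6} + v_{7} = v_{3}  so sig = (3; 1)

Sorted signature multiset PRS(X):
    (2; —)
    (2; —)
    (2; —)
    (2; 1)
    (2; 1)
    (2; 1)
    (2; 1,1)
    (2; 1,1)
    (2; 1,1)
    (2; 1,1)
    (2; 1,1)
    (2; 1,1)
    (2; 1,1)
    (2; 1,1)
    (2; 1,2)
    (2; 1,2)
    (2; 1,3)
    (2; 2)
    (2; 2)
    (2; 2,2)
    (2; 2,3)
    (3; 1)
    (3; 1)
    (3; 1)


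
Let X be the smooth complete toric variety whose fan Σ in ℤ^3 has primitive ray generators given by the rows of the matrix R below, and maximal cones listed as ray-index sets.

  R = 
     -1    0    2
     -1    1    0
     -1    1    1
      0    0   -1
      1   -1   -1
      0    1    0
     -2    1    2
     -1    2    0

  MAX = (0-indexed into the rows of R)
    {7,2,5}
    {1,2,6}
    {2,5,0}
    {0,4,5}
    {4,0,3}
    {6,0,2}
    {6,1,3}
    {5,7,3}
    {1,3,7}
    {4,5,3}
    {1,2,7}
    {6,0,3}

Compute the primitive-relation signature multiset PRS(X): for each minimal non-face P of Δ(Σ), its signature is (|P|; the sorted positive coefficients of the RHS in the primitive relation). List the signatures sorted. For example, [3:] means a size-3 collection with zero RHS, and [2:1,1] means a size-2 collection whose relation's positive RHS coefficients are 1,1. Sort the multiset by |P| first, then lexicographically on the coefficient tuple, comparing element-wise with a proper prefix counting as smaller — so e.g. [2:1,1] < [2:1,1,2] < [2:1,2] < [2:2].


11 collections generate NE(X_Σ); each relation:

  P = {2,4}:  v_{2} + v_{4} = 0 ; sig = [2:]
  P = {0,1}:  v_{0} + v_{1} = v_{6} ; sig = [2:1]
  P = {1,4}:  v_{1} + v_{4} = v_{3} ; sig = [2:1]
  P = {1,5}:  v_{1} + v_{5} = v_{7} ; sig = [2:1]
  P = {2,3}:  v_{2} + v_{3} = v_{1} ; sig = [2:1]
  P = {4,6}:  v_{4} + v_{6} = v_{0} + v_{3} ; sig = [2:1,1]
  P = {4,7}:  v_{4} + v_{7} = v_{3} + v_{5} ; sig = [2:1,1]
  P = {6,7}:  v_{6} + v_{7} = v_{1} + 2·v_{2} ; sig = [2:1,2]
  P = {0,7}:  v_{0} + v_{7} = 2·v_{2} ; sig = [2:2]
  P = {5,6}:  v_{5} + v_{6} = 2·v_{2} ; sig = [2:2]
  P = {0,3,5}:  v_{0} + v_{3} + v_{5} = v_{2} ; sig = [3:1]

Signatures (|P|; sorted positive RHS coefficients), sorted:
[[2:], [2:1], [2:1], [2:1], [2:1], [2:1,1], [2:1,1], [2:1,2], [2:2], [2:2], [3:1]]


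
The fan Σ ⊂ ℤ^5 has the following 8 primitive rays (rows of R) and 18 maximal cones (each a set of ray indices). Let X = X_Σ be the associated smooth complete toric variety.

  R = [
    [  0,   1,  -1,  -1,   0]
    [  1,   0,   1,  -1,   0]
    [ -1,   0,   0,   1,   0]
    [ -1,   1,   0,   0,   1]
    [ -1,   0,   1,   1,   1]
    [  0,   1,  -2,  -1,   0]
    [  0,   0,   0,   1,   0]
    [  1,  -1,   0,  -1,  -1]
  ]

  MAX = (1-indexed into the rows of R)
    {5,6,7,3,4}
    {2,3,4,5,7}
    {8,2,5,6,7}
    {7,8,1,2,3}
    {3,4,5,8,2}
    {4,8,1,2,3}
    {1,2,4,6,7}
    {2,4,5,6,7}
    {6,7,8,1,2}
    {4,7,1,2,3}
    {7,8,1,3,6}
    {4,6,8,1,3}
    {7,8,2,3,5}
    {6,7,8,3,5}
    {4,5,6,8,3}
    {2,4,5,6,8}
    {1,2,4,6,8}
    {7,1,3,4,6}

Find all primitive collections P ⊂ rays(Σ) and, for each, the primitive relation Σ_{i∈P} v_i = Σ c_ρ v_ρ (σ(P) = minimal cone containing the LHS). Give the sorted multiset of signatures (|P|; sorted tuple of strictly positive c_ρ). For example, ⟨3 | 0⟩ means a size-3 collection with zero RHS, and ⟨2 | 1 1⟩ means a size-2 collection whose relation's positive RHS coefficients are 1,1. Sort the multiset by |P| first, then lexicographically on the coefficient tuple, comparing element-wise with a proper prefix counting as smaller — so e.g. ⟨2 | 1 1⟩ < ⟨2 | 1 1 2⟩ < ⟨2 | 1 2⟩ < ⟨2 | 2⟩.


The 3 primitive collections of Σ (r=8, n=5):

  {1,5}:  v_{1} + v_{5} = v_{4}  →  sig = ⟨2 | 1⟩
  {4,7,8}:  v_{4} + v_{7} + v_{8} = 0  →  sig = ⟨3 | 0⟩
  {2,3,6}:  v_{2} + v_{3} + v_{6} = v_{1}  →  sig = ⟨3 | 1⟩

so the primitive-relation signature multiset is
    ⟨2 | 1⟩
    ⟨3 | 0⟩
    ⟨3 | 1⟩


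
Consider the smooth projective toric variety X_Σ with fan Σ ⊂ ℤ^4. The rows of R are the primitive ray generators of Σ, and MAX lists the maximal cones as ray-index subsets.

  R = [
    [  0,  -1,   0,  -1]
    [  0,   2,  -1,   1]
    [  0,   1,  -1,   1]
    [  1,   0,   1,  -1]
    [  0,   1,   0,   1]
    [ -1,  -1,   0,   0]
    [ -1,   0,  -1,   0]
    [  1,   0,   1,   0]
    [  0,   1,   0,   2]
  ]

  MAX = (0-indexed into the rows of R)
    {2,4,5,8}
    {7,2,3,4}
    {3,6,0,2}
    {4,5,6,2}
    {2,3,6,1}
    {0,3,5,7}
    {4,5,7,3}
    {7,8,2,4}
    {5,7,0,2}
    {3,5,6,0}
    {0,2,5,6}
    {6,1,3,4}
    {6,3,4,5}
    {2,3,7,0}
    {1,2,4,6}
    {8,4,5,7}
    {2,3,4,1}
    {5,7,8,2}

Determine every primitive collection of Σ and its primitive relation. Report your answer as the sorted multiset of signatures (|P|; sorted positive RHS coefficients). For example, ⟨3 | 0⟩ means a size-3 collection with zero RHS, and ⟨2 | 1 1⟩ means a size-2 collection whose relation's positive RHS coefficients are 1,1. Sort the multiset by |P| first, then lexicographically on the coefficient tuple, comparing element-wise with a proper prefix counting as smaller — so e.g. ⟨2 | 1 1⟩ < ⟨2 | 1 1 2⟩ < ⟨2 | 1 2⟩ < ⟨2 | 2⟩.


|primitive collections| = 12. Relations:

  • {0,4}:  v_{0} + v_{4} = 0  ⟹  sig = ⟨2 | 0⟩
  • {6,7}:  v_{6} + v_{7} = 0  ⟹  sig = ⟨2 | 0⟩
  • {1,5}:  v_{1} + v_{5} = v_{4} + v_{6}  ⟹  sig = ⟨2 | 1 1⟩
  • {3,8}:  v_{3} + v_{8} = v_{4} + v_{7}  ⟹  sig = ⟨2 | 1 1⟩
  • {0,1}:  v_{0} + v_{1} = v_{2} + v_{3} + v_{6}  ⟹  sig = ⟨2 | 1 1 1⟩
  • {0,8}:  v_{0} + v_{8} = v_{2} + v_{5} + v_{7}  ⟹  sig = ⟨2 | 1 1 1⟩
  • {1,7}:  v_{1} + v_{7} = v_{2} + v_{3} + v_{4}  ⟹  sig = ⟨2 | 1 1 1⟩
  • {6,8}:  v_{6} + v_{8} = v_{2} + v_{4} + v_{5}  ⟹  sig = ⟨2 | 1 1 1⟩
  • {1,8}:  v_{1} + v_{8} = v_{2} + 2·v_{4}  ⟹  sig = ⟨2 | 1 2⟩
  • {2,3,5}:  v_{2} + v_{3} + v_{5} = 0  ⟹  sig = ⟨3 | 0⟩
  • {2,3,4,6}:  v_{2} + v_{3} + v_{4} + v_{6} = v_{1}  ⟹  sig = ⟨4 | 1⟩
  • {2,4,5,7}:  v_{2} + v_{4} + v_{5} + v_{7} = v_{8}  ⟹  sig = ⟨4 | 1⟩

Hence PRS(X_Σ) =
[⟨2 | 0⟩, ⟨2 | 0⟩, ⟨2 | 1 1⟩, ⟨2 | 1 1⟩, ⟨2 | 1 1 1⟩, ⟨2 | 1 1 1⟩, ⟨2 | 1 1 1⟩, ⟨2 | 1 1 1⟩, ⟨2 | 1 2⟩, ⟨3 | 0⟩, ⟨4 | 1⟩, ⟨4 | 1⟩]
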